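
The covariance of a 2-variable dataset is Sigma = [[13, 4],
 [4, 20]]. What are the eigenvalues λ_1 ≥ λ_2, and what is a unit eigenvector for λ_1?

Step 1 — characteristic polynomial of 2×2 Sigma:
  det(Sigma - λI) = λ² - trace · λ + det = 0.
  trace = 13 + 20 = 33, det = 13·20 - (4)² = 244.
Step 2 — discriminant:
  Δ = trace² - 4·det = 1089 - 976 = 113.
Step 3 — eigenvalues:
  λ = (trace ± √Δ)/2 = (33 ± 10.6301)/2,
  λ_1 = 21.8151,  λ_2 = 11.1849.

Step 4 — unit eigenvector for λ_1: solve (Sigma - λ_1 I)v = 0. First row:
  (13 - 21.8151)·v_x + (4)·v_y = 0, i.e. (-8.8151)·v_x + (4)·v_y = 0,
  so v ∝ (b, λ_1 - a) = (4, 8.8151) = u.
  ||u|| = √((4)² + (8.8151)²) = √(93.7055) ≈ 9.6802,
  v_1 = u/||u|| ≈ (0.4132, 0.9106) (||v_1|| = 1).

λ_1 = 21.8151,  λ_2 = 11.1849;  v_1 ≈ (0.4132, 0.9106)


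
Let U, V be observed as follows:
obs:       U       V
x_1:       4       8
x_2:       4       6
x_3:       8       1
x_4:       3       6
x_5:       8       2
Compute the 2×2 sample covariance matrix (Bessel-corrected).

Step 1 — column means:
  mean(U) = (4 + 4 + 8 + 3 + 8) / 5 = 27/5 = 5.4
  mean(V) = (8 + 6 + 1 + 6 + 2) / 5 = 23/5 = 4.6

Step 2 — sample covariance S[i,j] = (1/(n-1)) · Σ_k (x_{k,i} - mean_i) · (x_{k,j} - mean_j), with n-1 = 4.
  S[U,U] = ((-1.4)·(-1.4) + (-1.4)·(-1.4) + (2.6)·(2.6) + (-2.4)·(-2.4) + (2.6)·(2.6)) / 4 = 23.2/4 = 5.8
  S[U,V] = ((-1.4)·(3.4) + (-1.4)·(1.4) + (2.6)·(-3.6) + (-2.4)·(1.4) + (2.6)·(-2.6)) / 4 = -26.2/4 = -6.55
  S[V,V] = ((3.4)·(3.4) + (1.4)·(1.4) + (-3.6)·(-3.6) + (1.4)·(1.4) + (-2.6)·(-2.6)) / 4 = 35.2/4 = 8.8

S is symmetric (S[j,i] = S[i,j]). Assembling:

S = [[5.8, -6.55],
 [-6.55, 8.8]]


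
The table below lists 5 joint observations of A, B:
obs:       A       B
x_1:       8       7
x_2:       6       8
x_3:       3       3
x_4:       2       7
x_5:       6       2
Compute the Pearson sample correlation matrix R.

Step 1 — column means:
  mean(A) = (8 + 6 + 3 + 2 + 6) / 5 = 25/5 = 5
  mean(B) = (7 + 8 + 3 + 7 + 2) / 5 = 27/5 = 5.4

Step 2 — sample variances and covariances s[i,j] = (1/(n-1)) · Σ_k (x_{k,i} - mean_i) · (x_{k,j} - mean_j), with n-1 = 4:
  s[A,A] = ((3)·(3) + (1)·(1) + (-2)·(-2) + (-3)·(-3) + (1)·(1)) / 4 = 24/4 = 6
  s[A,B] = ((3)·(1.6) + (1)·(2.6) + (-2)·(-2.4) + (-3)·(1.6) + (1)·(-3.4)) / 4 = 4/4 = 1
  s[B,B] = ((1.6)·(1.6) + (2.6)·(2.6) + (-2.4)·(-2.4) + (1.6)·(1.6) + (-3.4)·(-3.4)) / 4 = 29.2/4 = 7.3
  Sample standard deviations s_i = √(s[i,i]):
  s(A) = √(6) = 2.4495
  s(B) = √(7.3) = 2.7019

Step 3 — r_{ij} = s_{ij} / (s_i · s_j):
  r[A,A] = 1 (diagonal).
  r[A,B] = 1 / (2.4495 · 2.7019) = 1 / 6.6182 = 0.1511
  r[B,B] = 1 (diagonal).

R is symmetric with unit diagonal. Assembling:

R = [[1, 0.1511],
 [0.1511, 1]]


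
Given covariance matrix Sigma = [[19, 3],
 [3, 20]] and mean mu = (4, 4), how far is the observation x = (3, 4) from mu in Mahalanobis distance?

Step 1 — centre the observation: (x - mu) = (-1, 0).

Step 2 — invert Sigma. det(Sigma) = 19·20 - (3)² = 371.
  Sigma^{-1} = (1/det) · [[d, -b], [-b, a]] = [[0.0539, -0.0081],
 [-0.0081, 0.0512]].

Step 3 — form the quadratic (x - mu)^T · Sigma^{-1} · (x - mu):
  Sigma^{-1} · (x - mu) = (-0.0539, 0.0081).
  (x - mu)^T · [Sigma^{-1} · (x - mu)] = (-1)·(-0.0539) + (0)·(0.0081) = 0.0539.

Step 4 — take square root: d = √(0.0539) ≈ 0.2322.

d(x, mu) = √(0.0539) ≈ 0.2322


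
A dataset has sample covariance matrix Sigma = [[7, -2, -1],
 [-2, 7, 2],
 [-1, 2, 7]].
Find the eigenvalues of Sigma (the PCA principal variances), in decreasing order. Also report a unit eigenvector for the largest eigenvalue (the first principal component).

Step 1 — characteristic polynomial p(λ) = det(λI - Sigma) = λ³ - tr·λ² + c_1·λ - det, where tr = trace, c_1 = sum of the principal 2×2 minors, det = det(Sigma):
  tr = 7 + 7 + 7 = 21,
  c_1 = (7·7 - (-2)²) + (7·7 - (-1)²) + (7·7 - (2)²) = 45 + 48 + 45 = 138,
  det = 7·(7·7 - (2)²) - (-2)·((-2)·7 - (2)·(-1)) + (-1)·((-2)·(2) - 7·(-1)) = 7·(45) - (-2)·(-12) + (-1)·(3) = 288.
  So p(λ) = λ³ - 21λ² + 138λ - 288.
Step 2 — look for an integer root (rational root theorem: any rational root is an integer divisor of 288). Testing λ = 6:
  p(6) = 216 - 756 + 828 - 288 = 0  ✓
  Dividing out (λ - 6): p(λ) = (λ - 6)(λ² - 15λ + 48).
Step 3 — remaining eigenvalues from the quadratic λ² - 15λ + 48 = 0:
  Δ = 15² - 4·48 = 225 - 192 = 33,  λ = (15 ± √33)/2 = (15 ± 5.7446)/2 ≈ 10.3723 or 4.6277.
  Sorted: λ_1 = 10.3723,  λ_2 = 6,  λ_3 = 4.6277  (check: sum = 21 = tr ✓).

Step 4 — unit eigenvector for λ_1 ≈ 10.3723: v spans the null space of (Sigma - λ_1 I), whose rows are
  r_1 = (-3.3723, -2, -1),  r_2 = (-2, -3.3723, 2),  r_3 = (-1, 2, -3.3723).
  v is orthogonal to every row, so take v ∝ r_1 × r_2 = ((-2)·(2) - (-1)·(-3.3723), (-1)·(-2) - (-3.3723)·(2), (-3.3723)·(-3.3723) - (-2)·(-2)) ≈ (-7.3723, 8.7446, 7.3723).
  Rescale (multiply by -1 so the first nonzero entry is positive): u = (7.3723, -8.7446, -7.3723).
  ||u|| = √((7.3723)² + (-8.7446)² + (-7.3723)²) = √(185.1684) ≈ 13.6077,  v_1 = u/||u|| ≈ (0.5418, -0.6426, -0.5418) (||v_1|| = 1).

λ_1 = 10.3723,  λ_2 = 6,  λ_3 = 4.6277;  v_1 ≈ (0.5418, -0.6426, -0.5418)


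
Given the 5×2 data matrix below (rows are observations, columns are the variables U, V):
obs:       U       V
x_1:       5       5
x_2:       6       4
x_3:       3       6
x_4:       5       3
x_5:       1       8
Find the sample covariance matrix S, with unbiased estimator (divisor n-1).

Step 1 — column means:
  mean(U) = (5 + 6 + 3 + 5 + 1) / 5 = 20/5 = 4
  mean(V) = (5 + 4 + 6 + 3 + 8) / 5 = 26/5 = 5.2

Step 2 — sample covariance S[i,j] = (1/(n-1)) · Σ_k (x_{k,i} - mean_i) · (x_{k,j} - mean_j), with n-1 = 4.
  S[U,U] = ((1)·(1) + (2)·(2) + (-1)·(-1) + (1)·(1) + (-3)·(-3)) / 4 = 16/4 = 4
  S[U,V] = ((1)·(-0.2) + (2)·(-1.2) + (-1)·(0.8) + (1)·(-2.2) + (-3)·(2.8)) / 4 = -14/4 = -3.5
  S[V,V] = ((-0.2)·(-0.2) + (-1.2)·(-1.2) + (0.8)·(0.8) + (-2.2)·(-2.2) + (2.8)·(2.8)) / 4 = 14.8/4 = 3.7

S is symmetric (S[j,i] = S[i,j]). Assembling:

S = [[4, -3.5],
 [-3.5, 3.7]]


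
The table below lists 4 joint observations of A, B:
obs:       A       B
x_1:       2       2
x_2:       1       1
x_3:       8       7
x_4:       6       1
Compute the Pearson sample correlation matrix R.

Step 1 — column means:
  mean(A) = (2 + 1 + 8 + 6) / 4 = 17/4 = 4.25
  mean(B) = (2 + 1 + 7 + 1) / 4 = 11/4 = 2.75

Step 2 — sample variances and covariances s[i,j] = (1/(n-1)) · Σ_k (x_{k,i} - mean_i) · (x_{k,j} - mean_j), with n-1 = 3:
  s[A,A] = ((-2.25)·(-2.25) + (-3.25)·(-3.25) + (3.75)·(3.75) + (1.75)·(1.75)) / 3 = 32.75/3 = 10.9167
  s[A,B] = ((-2.25)·(-0.75) + (-3.25)·(-1.75) + (3.75)·(4.25) + (1.75)·(-1.75)) / 3 = 20.25/3 = 6.75
  s[B,B] = ((-0.75)·(-0.75) + (-1.75)·(-1.75) + (4.25)·(4.25) + (-1.75)·(-1.75)) / 3 = 24.75/3 = 8.25
  Sample standard deviations s_i = √(s[i,i]):
  s(A) = √(10.9167) = 3.304
  s(B) = √(8.25) = 2.8723

Step 3 — r_{ij} = s_{ij} / (s_i · s_j):
  r[A,A] = 1 (diagonal).
  r[A,B] = 6.75 / (3.304 · 2.8723) = 6.75 / 9.4901 = 0.7113
  r[B,B] = 1 (diagonal).

R is symmetric with unit diagonal. Assembling:

R = [[1, 0.7113],
 [0.7113, 1]]


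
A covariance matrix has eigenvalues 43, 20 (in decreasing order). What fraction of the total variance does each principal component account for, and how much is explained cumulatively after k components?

Step 1 — total variance = trace(Sigma) = Σ λ_i = 43 + 20 = 63.

Step 2 — fraction explained by component i = λ_i / Σ λ:
  PC1: 43/63 = 0.6825
  PC2: 20/63 = 0.3175

Step 3 — cumulative fraction after k components = (λ_1 + ... + λ_k) / Σ λ:
  k = 1: 43/63 = 0.6825
  k = 2: (43 + 20)/63 = 63/63 = 1

Summary (fraction, with percent):

explained: PC1 0.6825 (68.25%), PC2 0.3175 (31.75%);  cumulative: 0.6825, 1


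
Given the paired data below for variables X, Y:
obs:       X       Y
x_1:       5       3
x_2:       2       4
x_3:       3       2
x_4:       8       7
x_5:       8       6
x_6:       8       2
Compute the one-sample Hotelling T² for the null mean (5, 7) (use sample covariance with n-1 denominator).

Step 1 — sample mean vector:
  mean(X) = (5 + 2 + 3 + 8 + 8 + 8) / 6 = 34/6 = 5.6667
  mean(Y) = (3 + 4 + 2 + 7 + 6 + 2) / 6 = 24/6 = 4
  x̄ = (5.6667, 4),  deviation x̄ - mu_0 = (5.6667, 4) - (5, 7) = (0.6667, -3).

Step 2 — sample covariance matrix, S[i,j] = (1/(n-1)) · Σ_k (x_{k,i} - mean_i) · (x_{k,j} - mean_j), divisor n-1 = 5:
  S[X,X] = ((-0.6667)·(-0.6667) + (-3.6667)·(-3.6667) + (-2.6667)·(-2.6667) + (2.3333)·(2.3333) + (2.3333)·(2.3333) + (2.3333)·(2.3333)) / 5 = 37.3333/5 = 7.4667
  S[X,Y] = ((-0.6667)·(-1) + (-3.6667)·(0) + (-2.6667)·(-2) + (2.3333)·(3) + (2.3333)·(2) + (2.3333)·(-2)) / 5 = 13/5 = 2.6
  S[Y,Y] = ((-1)·(-1) + (0)·(0) + (-2)·(-2) + (3)·(3) + (2)·(2) + (-2)·(-2)) / 5 = 22/5 = 4.4
  S = [[7.4667, 2.6],
 [2.6, 4.4]].

Step 3 — invert S. det(S) = 7.4667·4.4 - (2.6)² = 26.0933.
  S^{-1} = (1/det) · [[d, -b], [-b, a]] = [[0.1686, -0.0996],
 [-0.0996, 0.2862]].

Step 4 — quadratic form (x̄ - mu_0)^T · S^{-1} · (x̄ - mu_0):
  S^{-1} · (x̄ - mu_0) = (0.4113, -0.9249),
  (x̄ - mu_0)^T · [...] = (0.6667)·(0.4113) + (-3)·(-0.9249) = 3.0489.

Step 5 — scale by n: T² = 6 · 3.0489 = 18.2933.

T² ≈ 18.2933


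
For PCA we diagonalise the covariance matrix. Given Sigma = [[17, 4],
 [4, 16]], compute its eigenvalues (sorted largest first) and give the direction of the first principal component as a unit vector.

Step 1 — characteristic polynomial of 2×2 Sigma:
  det(Sigma - λI) = λ² - trace · λ + det = 0.
  trace = 17 + 16 = 33, det = 17·16 - (4)² = 256.
Step 2 — discriminant:
  Δ = trace² - 4·det = 1089 - 1024 = 65.
Step 3 — eigenvalues:
  λ = (trace ± √Δ)/2 = (33 ± 8.0623)/2,
  λ_1 = 20.5311,  λ_2 = 12.4689.

Step 4 — unit eigenvector for λ_1: solve (Sigma - λ_1 I)v = 0. First row:
  (17 - 20.5311)·v_x + (4)·v_y = 0, i.e. (-3.5311)·v_x + (4)·v_y = 0,
  so v ∝ (b, λ_1 - a) = (4, 3.5311) = u.
  ||u|| = √((4)² + (3.5311)²) = √(28.4689) ≈ 5.3356,
  v_1 = u/||u|| ≈ (0.7497, 0.6618) (||v_1|| = 1).

λ_1 = 20.5311,  λ_2 = 12.4689;  v_1 ≈ (0.7497, 0.6618)


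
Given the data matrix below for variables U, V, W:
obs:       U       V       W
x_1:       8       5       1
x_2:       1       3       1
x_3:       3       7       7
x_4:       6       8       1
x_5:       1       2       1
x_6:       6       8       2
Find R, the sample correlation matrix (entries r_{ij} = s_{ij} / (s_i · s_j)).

Step 1 — column means:
  mean(U) = (8 + 1 + 3 + 6 + 1 + 6) / 6 = 25/6 = 4.1667
  mean(V) = (5 + 3 + 7 + 8 + 2 + 8) / 6 = 33/6 = 5.5
  mean(W) = (1 + 1 + 7 + 1 + 1 + 2) / 6 = 13/6 = 2.1667

Step 2 — sample variances and covariances s[i,j] = (1/(n-1)) · Σ_k (x_{k,i} - mean_i) · (x_{k,j} - mean_j), with n-1 = 5:
  s[U,U] = ((3.8333)·(3.8333) + (-3.1667)·(-3.1667) + (-1.1667)·(-1.1667) + (1.8333)·(1.8333) + (-3.1667)·(-3.1667) + (1.8333)·(1.8333)) / 5 = 42.8333/5 = 8.5667
  s[U,V] = ((3.8333)·(-0.5) + (-3.1667)·(-2.5) + (-1.1667)·(1.5) + (1.8333)·(2.5) + (-3.1667)·(-3.5) + (1.8333)·(2.5)) / 5 = 24.5/5 = 4.9
  s[U,W] = ((3.8333)·(-1.1667) + (-3.1667)·(-1.1667) + (-1.1667)·(4.8333) + (1.8333)·(-1.1667) + (-3.1667)·(-1.1667) + (1.8333)·(-0.1667)) / 5 = -5.1667/5 = -1.0333
  s[V,V] = ((-0.5)·(-0.5) + (-2.5)·(-2.5) + (1.5)·(1.5) + (2.5)·(2.5) + (-3.5)·(-3.5) + (2.5)·(2.5)) / 5 = 33.5/5 = 6.7
  s[V,W] = ((-0.5)·(-1.1667) + (-2.5)·(-1.1667) + (1.5)·(4.8333) + (2.5)·(-1.1667) + (-3.5)·(-1.1667) + (2.5)·(-0.1667)) / 5 = 11.5/5 = 2.3
  s[W,W] = ((-1.1667)·(-1.1667) + (-1.1667)·(-1.1667) + (4.8333)·(4.8333) + (-1.1667)·(-1.1667) + (-1.1667)·(-1.1667) + (-0.1667)·(-0.1667)) / 5 = 28.8333/5 = 5.7667
  Sample standard deviations s_i = √(s[i,i]):
  s(U) = √(8.5667) = 2.9269
  s(V) = √(6.7) = 2.5884
  s(W) = √(5.7667) = 2.4014

Step 3 — r_{ij} = s_{ij} / (s_i · s_j):
  r[U,U] = 1 (diagonal).
  r[U,V] = 4.9 / (2.9269 · 2.5884) = 4.9 / 7.5761 = 0.6468
  r[U,W] = -1.0333 / (2.9269 · 2.4014) = -1.0333 / 7.0286 = -0.147
  r[V,V] = 1 (diagonal).
  r[V,W] = 2.3 / (2.5884 · 2.4014) = 2.3 / 6.2158 = 0.37
  r[W,W] = 1 (diagonal).

R is symmetric with unit diagonal. Assembling:

R = [[1, 0.6468, -0.147],
 [0.6468, 1, 0.37],
 [-0.147, 0.37, 1]]


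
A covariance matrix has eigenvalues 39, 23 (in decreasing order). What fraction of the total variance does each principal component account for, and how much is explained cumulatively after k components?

Step 1 — total variance = trace(Sigma) = Σ λ_i = 39 + 23 = 62.

Step 2 — fraction explained by component i = λ_i / Σ λ:
  PC1: 39/62 = 0.629
  PC2: 23/62 = 0.371

Step 3 — cumulative fraction after k components = (λ_1 + ... + λ_k) / Σ λ:
  k = 1: 39/62 = 0.629
  k = 2: (39 + 23)/62 = 62/62 = 1

Summary (fraction, with percent):

explained: PC1 0.629 (62.9%), PC2 0.371 (37.1%);  cumulative: 0.629, 1


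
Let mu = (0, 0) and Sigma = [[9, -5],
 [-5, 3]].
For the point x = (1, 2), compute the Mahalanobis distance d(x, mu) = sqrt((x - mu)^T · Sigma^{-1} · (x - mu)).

Step 1 — centre the observation: (x - mu) = (1, 2).

Step 2 — invert Sigma. det(Sigma) = 9·3 - (-5)² = 2.
  Sigma^{-1} = (1/det) · [[d, -b], [-b, a]] = [[1.5, 2.5],
 [2.5, 4.5]].

Step 3 — form the quadratic (x - mu)^T · Sigma^{-1} · (x - mu):
  Sigma^{-1} · (x - mu) = (6.5, 11.5).
  (x - mu)^T · [Sigma^{-1} · (x - mu)] = (1)·(6.5) + (2)·(11.5) = 29.5.

Step 4 — take square root: d = √(29.5) ≈ 5.4314.

d(x, mu) = √(29.5) ≈ 5.4314


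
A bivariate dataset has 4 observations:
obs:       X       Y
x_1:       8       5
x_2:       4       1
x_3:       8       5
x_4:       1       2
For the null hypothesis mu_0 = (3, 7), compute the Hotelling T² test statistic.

Step 1 — sample mean vector:
  mean(X) = (8 + 4 + 8 + 1) / 4 = 21/4 = 5.25
  mean(Y) = (5 + 1 + 5 + 2) / 4 = 13/4 = 3.25
  x̄ = (5.25, 3.25),  deviation x̄ - mu_0 = (5.25, 3.25) - (3, 7) = (2.25, -3.75).

Step 2 — sample covariance matrix, S[i,j] = (1/(n-1)) · Σ_k (x_{k,i} - mean_i) · (x_{k,j} - mean_j), divisor n-1 = 3:
  S[X,X] = ((2.75)·(2.75) + (-1.25)·(-1.25) + (2.75)·(2.75) + (-4.25)·(-4.25)) / 3 = 34.75/3 = 11.5833
  S[X,Y] = ((2.75)·(1.75) + (-1.25)·(-2.25) + (2.75)·(1.75) + (-4.25)·(-1.25)) / 3 = 17.75/3 = 5.9167
  S[Y,Y] = ((1.75)·(1.75) + (-2.25)·(-2.25) + (1.75)·(1.75) + (-1.25)·(-1.25)) / 3 = 12.75/3 = 4.25
  S = [[11.5833, 5.9167],
 [5.9167, 4.25]].

Step 3 — invert S. det(S) = 11.5833·4.25 - (5.9167)² = 14.2222.
  S^{-1} = (1/det) · [[d, -b], [-b, a]] = [[0.2988, -0.416],
 [-0.416, 0.8145]].

Step 4 — quadratic form (x̄ - mu_0)^T · S^{-1} · (x̄ - mu_0):
  S^{-1} · (x̄ - mu_0) = (2.2324, -3.9902),
  (x̄ - mu_0)^T · [...] = (2.25)·(2.2324) + (-3.75)·(-3.9902) = 19.9863.

Step 5 — scale by n: T² = 4 · 19.9863 = 79.9453.

T² ≈ 79.9453


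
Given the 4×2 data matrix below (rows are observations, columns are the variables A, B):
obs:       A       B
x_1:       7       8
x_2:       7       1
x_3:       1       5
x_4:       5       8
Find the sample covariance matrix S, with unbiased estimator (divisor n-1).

Step 1 — column means:
  mean(A) = (7 + 7 + 1 + 5) / 4 = 20/4 = 5
  mean(B) = (8 + 1 + 5 + 8) / 4 = 22/4 = 5.5

Step 2 — sample covariance S[i,j] = (1/(n-1)) · Σ_k (x_{k,i} - mean_i) · (x_{k,j} - mean_j), with n-1 = 3.
  S[A,A] = ((2)·(2) + (2)·(2) + (-4)·(-4) + (0)·(0)) / 3 = 24/3 = 8
  S[A,B] = ((2)·(2.5) + (2)·(-4.5) + (-4)·(-0.5) + (0)·(2.5)) / 3 = -2/3 = -0.6667
  S[B,B] = ((2.5)·(2.5) + (-4.5)·(-4.5) + (-0.5)·(-0.5) + (2.5)·(2.5)) / 3 = 33/3 = 11

S is symmetric (S[j,i] = S[i,j]). Assembling:

S = [[8, -0.6667],
 [-0.6667, 11]]


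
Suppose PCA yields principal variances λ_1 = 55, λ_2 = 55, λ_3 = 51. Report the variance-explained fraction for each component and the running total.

Step 1 — total variance = trace(Sigma) = Σ λ_i = 55 + 55 + 51 = 161.

Step 2 — fraction explained by component i = λ_i / Σ λ:
  PC1: 55/161 = 0.3416
  PC2: 55/161 = 0.3416
  PC3: 51/161 = 0.3168

Step 3 — cumulative fraction after k components = (λ_1 + ... + λ_k) / Σ λ:
  k = 1: 55/161 = 0.3416
  k = 2: (55 + 55)/161 = 110/161 = 0.6832
  k = 3: (55 + 55 + 51)/161 = 161/161 = 1

Summary (fraction, with percent):

explained: PC1 0.3416 (34.16%), PC2 0.3416 (34.16%), PC3 0.3168 (31.68%);  cumulative: 0.3416, 0.6832, 1


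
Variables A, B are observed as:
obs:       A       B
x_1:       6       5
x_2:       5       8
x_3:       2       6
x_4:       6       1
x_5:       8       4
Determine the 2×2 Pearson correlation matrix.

Step 1 — column means:
  mean(A) = (6 + 5 + 2 + 6 + 8) / 5 = 27/5 = 5.4
  mean(B) = (5 + 8 + 6 + 1 + 4) / 5 = 24/5 = 4.8

Step 2 — sample variances and covariances s[i,j] = (1/(n-1)) · Σ_k (x_{k,i} - mean_i) · (x_{k,j} - mean_j), with n-1 = 4:
  s[A,A] = ((0.6)·(0.6) + (-0.4)·(-0.4) + (-3.4)·(-3.4) + (0.6)·(0.6) + (2.6)·(2.6)) / 4 = 19.2/4 = 4.8
  s[A,B] = ((0.6)·(0.2) + (-0.4)·(3.2) + (-3.4)·(1.2) + (0.6)·(-3.8) + (2.6)·(-0.8)) / 4 = -9.6/4 = -2.4
  s[B,B] = ((0.2)·(0.2) + (3.2)·(3.2) + (1.2)·(1.2) + (-3.8)·(-3.8) + (-0.8)·(-0.8)) / 4 = 26.8/4 = 6.7
  Sample standard deviations s_i = √(s[i,i]):
  s(A) = √(4.8) = 2.1909
  s(B) = √(6.7) = 2.5884

Step 3 — r_{ij} = s_{ij} / (s_i · s_j):
  r[A,A] = 1 (diagonal).
  r[A,B] = -2.4 / (2.1909 · 2.5884) = -2.4 / 5.671 = -0.4232
  r[B,B] = 1 (diagonal).

R is symmetric with unit diagonal. Assembling:

R = [[1, -0.4232],
 [-0.4232, 1]]


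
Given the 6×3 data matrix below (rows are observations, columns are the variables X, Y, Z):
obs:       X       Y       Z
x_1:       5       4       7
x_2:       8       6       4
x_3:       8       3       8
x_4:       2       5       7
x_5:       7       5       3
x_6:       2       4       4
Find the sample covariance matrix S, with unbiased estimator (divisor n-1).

Step 1 — column means:
  mean(X) = (5 + 8 + 8 + 2 + 7 + 2) / 6 = 32/6 = 5.3333
  mean(Y) = (4 + 6 + 3 + 5 + 5 + 4) / 6 = 27/6 = 4.5
  mean(Z) = (7 + 4 + 8 + 7 + 3 + 4) / 6 = 33/6 = 5.5

Step 2 — sample covariance S[i,j] = (1/(n-1)) · Σ_k (x_{k,i} - mean_i) · (x_{k,j} - mean_j), with n-1 = 5.
  S[X,X] = ((-0.3333)·(-0.3333) + (2.6667)·(2.6667) + (2.6667)·(2.6667) + (-3.3333)·(-3.3333) + (1.6667)·(1.6667) + (-3.3333)·(-3.3333)) / 5 = 39.3333/5 = 7.8667
  S[X,Y] = ((-0.3333)·(-0.5) + (2.6667)·(1.5) + (2.6667)·(-1.5) + (-3.3333)·(0.5) + (1.6667)·(0.5) + (-3.3333)·(-0.5)) / 5 = 1/5 = 0.2
  S[X,Z] = ((-0.3333)·(1.5) + (2.6667)·(-1.5) + (2.6667)·(2.5) + (-3.3333)·(1.5) + (1.6667)·(-2.5) + (-3.3333)·(-1.5)) / 5 = -2/5 = -0.4
  S[Y,Y] = ((-0.5)·(-0.5) + (1.5)·(1.5) + (-1.5)·(-1.5) + (0.5)·(0.5) + (0.5)·(0.5) + (-0.5)·(-0.5)) / 5 = 5.5/5 = 1.1
  S[Y,Z] = ((-0.5)·(1.5) + (1.5)·(-1.5) + (-1.5)·(2.5) + (0.5)·(1.5) + (0.5)·(-2.5) + (-0.5)·(-1.5)) / 5 = -6.5/5 = -1.3
  S[Z,Z] = ((1.5)·(1.5) + (-1.5)·(-1.5) + (2.5)·(2.5) + (1.5)·(1.5) + (-2.5)·(-2.5) + (-1.5)·(-1.5)) / 5 = 21.5/5 = 4.3

S is symmetric (S[j,i] = S[i,j]). Assembling:

S = [[7.8667, 0.2, -0.4],
 [0.2, 1.1, -1.3],
 [-0.4, -1.3, 4.3]]


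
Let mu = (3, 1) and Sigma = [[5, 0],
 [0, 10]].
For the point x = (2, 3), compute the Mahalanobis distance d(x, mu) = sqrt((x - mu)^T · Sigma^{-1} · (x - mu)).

Step 1 — centre the observation: (x - mu) = (-1, 2).

Step 2 — invert Sigma. det(Sigma) = 5·10 - (0)² = 50.
  Sigma^{-1} = (1/det) · [[d, -b], [-b, a]] = [[0.2, 0],
 [0, 0.1]].

Step 3 — form the quadratic (x - mu)^T · Sigma^{-1} · (x - mu):
  Sigma^{-1} · (x - mu) = (-0.2, 0.2).
  (x - mu)^T · [Sigma^{-1} · (x - mu)] = (-1)·(-0.2) + (2)·(0.2) = 0.6.

Step 4 — take square root: d = √(0.6) ≈ 0.7746.

d(x, mu) = √(0.6) ≈ 0.7746


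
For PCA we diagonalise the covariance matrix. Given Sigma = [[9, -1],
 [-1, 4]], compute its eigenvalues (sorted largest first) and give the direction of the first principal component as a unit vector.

Step 1 — characteristic polynomial of 2×2 Sigma:
  det(Sigma - λI) = λ² - trace · λ + det = 0.
  trace = 9 + 4 = 13, det = 9·4 - (-1)² = 35.
Step 2 — discriminant:
  Δ = trace² - 4·det = 169 - 140 = 29.
Step 3 — eigenvalues:
  λ = (trace ± √Δ)/2 = (13 ± 5.3852)/2,
  λ_1 = 9.1926,  λ_2 = 3.8074.

Step 4 — unit eigenvector for λ_1: solve (Sigma - λ_1 I)v = 0. First row:
  (9 - 9.1926)·v_x + (-1)·v_y = 0, i.e. (-0.1926)·v_x + (-1)·v_y = 0,
  so v ∝ (b, λ_1 - a) = (-1, 0.1926); multiply by -1 so the first entry is positive: u = (1, -0.1926).
  ||u|| = √((1)² + (-0.1926)²) = √(1.0371) ≈ 1.0184,
  v_1 = u/||u|| ≈ (0.982, -0.1891) (||v_1|| = 1).

λ_1 = 9.1926,  λ_2 = 3.8074;  v_1 ≈ (0.982, -0.1891)


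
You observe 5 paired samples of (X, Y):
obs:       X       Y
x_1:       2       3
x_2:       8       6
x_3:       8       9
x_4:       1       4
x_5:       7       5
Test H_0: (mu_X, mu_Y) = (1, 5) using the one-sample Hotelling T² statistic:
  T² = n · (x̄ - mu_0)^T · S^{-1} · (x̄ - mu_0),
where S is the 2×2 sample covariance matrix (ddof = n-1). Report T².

Step 1 — sample mean vector:
  mean(X) = (2 + 8 + 8 + 1 + 7) / 5 = 26/5 = 5.2
  mean(Y) = (3 + 6 + 9 + 4 + 5) / 5 = 27/5 = 5.4
  x̄ = (5.2, 5.4),  deviation x̄ - mu_0 = (5.2, 5.4) - (1, 5) = (4.2, 0.4).

Step 2 — sample covariance matrix, S[i,j] = (1/(n-1)) · Σ_k (x_{k,i} - mean_i) · (x_{k,j} - mean_j), divisor n-1 = 4:
  S[X,X] = ((-3.2)·(-3.2) + (2.8)·(2.8) + (2.8)·(2.8) + (-4.2)·(-4.2) + (1.8)·(1.8)) / 4 = 46.8/4 = 11.7
  S[X,Y] = ((-3.2)·(-2.4) + (2.8)·(0.6) + (2.8)·(3.6) + (-4.2)·(-1.4) + (1.8)·(-0.4)) / 4 = 24.6/4 = 6.15
  S[Y,Y] = ((-2.4)·(-2.4) + (0.6)·(0.6) + (3.6)·(3.6) + (-1.4)·(-1.4) + (-0.4)·(-0.4)) / 4 = 21.2/4 = 5.3
  S = [[11.7, 6.15],
 [6.15, 5.3]].

Step 3 — invert S. det(S) = 11.7·5.3 - (6.15)² = 24.1875.
  S^{-1} = (1/det) · [[d, -b], [-b, a]] = [[0.2191, -0.2543],
 [-0.2543, 0.4837]].

Step 4 — quadratic form (x̄ - mu_0)^T · S^{-1} · (x̄ - mu_0):
  S^{-1} · (x̄ - mu_0) = (0.8186, -0.8744),
  (x̄ - mu_0)^T · [...] = (4.2)·(0.8186) + (0.4)·(-0.8744) = 3.0884.

Step 5 — scale by n: T² = 5 · 3.0884 = 15.4419.

T² ≈ 15.4419


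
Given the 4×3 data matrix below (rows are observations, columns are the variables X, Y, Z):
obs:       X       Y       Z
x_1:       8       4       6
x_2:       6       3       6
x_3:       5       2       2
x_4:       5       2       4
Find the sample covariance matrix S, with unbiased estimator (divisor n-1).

Step 1 — column means:
  mean(X) = (8 + 6 + 5 + 5) / 4 = 24/4 = 6
  mean(Y) = (4 + 3 + 2 + 2) / 4 = 11/4 = 2.75
  mean(Z) = (6 + 6 + 2 + 4) / 4 = 18/4 = 4.5

Step 2 — sample covariance S[i,j] = (1/(n-1)) · Σ_k (x_{k,i} - mean_i) · (x_{k,j} - mean_j), with n-1 = 3.
  S[X,X] = ((2)·(2) + (0)·(0) + (-1)·(-1) + (-1)·(-1)) / 3 = 6/3 = 2
  S[X,Y] = ((2)·(1.25) + (0)·(0.25) + (-1)·(-0.75) + (-1)·(-0.75)) / 3 = 4/3 = 1.3333
  S[X,Z] = ((2)·(1.5) + (0)·(1.5) + (-1)·(-2.5) + (-1)·(-0.5)) / 3 = 6/3 = 2
  S[Y,Y] = ((1.25)·(1.25) + (0.25)·(0.25) + (-0.75)·(-0.75) + (-0.75)·(-0.75)) / 3 = 2.75/3 = 0.9167
  S[Y,Z] = ((1.25)·(1.5) + (0.25)·(1.5) + (-0.75)·(-2.5) + (-0.75)·(-0.5)) / 3 = 4.5/3 = 1.5
  S[Z,Z] = ((1.5)·(1.5) + (1.5)·(1.5) + (-2.5)·(-2.5) + (-0.5)·(-0.5)) / 3 = 11/3 = 3.6667

S is symmetric (S[j,i] = S[i,j]). Assembling:

S = [[2, 1.3333, 2],
 [1.3333, 0.9167, 1.5],
 [2, 1.5, 3.6667]]


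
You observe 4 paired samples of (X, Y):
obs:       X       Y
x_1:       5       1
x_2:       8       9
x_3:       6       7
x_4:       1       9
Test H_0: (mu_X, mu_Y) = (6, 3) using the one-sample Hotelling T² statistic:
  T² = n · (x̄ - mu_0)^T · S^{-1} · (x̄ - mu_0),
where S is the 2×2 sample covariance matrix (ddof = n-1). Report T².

Step 1 — sample mean vector:
  mean(X) = (5 + 8 + 6 + 1) / 4 = 20/4 = 5
  mean(Y) = (1 + 9 + 7 + 9) / 4 = 26/4 = 6.5
  x̄ = (5, 6.5),  deviation x̄ - mu_0 = (5, 6.5) - (6, 3) = (-1, 3.5).

Step 2 — sample covariance matrix, S[i,j] = (1/(n-1)) · Σ_k (x_{k,i} - mean_i) · (x_{k,j} - mean_j), divisor n-1 = 3:
  S[X,X] = ((0)·(0) + (3)·(3) + (1)·(1) + (-4)·(-4)) / 3 = 26/3 = 8.6667
  S[X,Y] = ((0)·(-5.5) + (3)·(2.5) + (1)·(0.5) + (-4)·(2.5)) / 3 = -2/3 = -0.6667
  S[Y,Y] = ((-5.5)·(-5.5) + (2.5)·(2.5) + (0.5)·(0.5) + (2.5)·(2.5)) / 3 = 43/3 = 14.3333
  S = [[8.6667, -0.6667],
 [-0.6667, 14.3333]].

Step 3 — invert S. det(S) = 8.6667·14.3333 - (-0.6667)² = 123.7778.
  S^{-1} = (1/det) · [[d, -b], [-b, a]] = [[0.1158, 0.0054],
 [0.0054, 0.07]].

Step 4 — quadratic form (x̄ - mu_0)^T · S^{-1} · (x̄ - mu_0):
  S^{-1} · (x̄ - mu_0) = (-0.0969, 0.2397),
  (x̄ - mu_0)^T · [...] = (-1)·(-0.0969) + (3.5)·(0.2397) = 0.9358.

Step 5 — scale by n: T² = 4 · 0.9358 = 3.7433.

T² ≈ 3.7433


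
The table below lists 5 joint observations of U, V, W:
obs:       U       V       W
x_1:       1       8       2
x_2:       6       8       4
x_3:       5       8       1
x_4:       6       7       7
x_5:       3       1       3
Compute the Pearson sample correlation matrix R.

Step 1 — column means:
  mean(U) = (1 + 6 + 5 + 6 + 3) / 5 = 21/5 = 4.2
  mean(V) = (8 + 8 + 8 + 7 + 1) / 5 = 32/5 = 6.4
  mean(W) = (2 + 4 + 1 + 7 + 3) / 5 = 17/5 = 3.4

Step 2 — sample variances and covariances s[i,j] = (1/(n-1)) · Σ_k (x_{k,i} - mean_i) · (x_{k,j} - mean_j), with n-1 = 4:
  s[U,U] = ((-3.2)·(-3.2) + (1.8)·(1.8) + (0.8)·(0.8) + (1.8)·(1.8) + (-1.2)·(-1.2)) / 4 = 18.8/4 = 4.7
  s[U,V] = ((-3.2)·(1.6) + (1.8)·(1.6) + (0.8)·(1.6) + (1.8)·(0.6) + (-1.2)·(-5.4)) / 4 = 6.6/4 = 1.65
  s[U,W] = ((-3.2)·(-1.4) + (1.8)·(0.6) + (0.8)·(-2.4) + (1.8)·(3.6) + (-1.2)·(-0.4)) / 4 = 10.6/4 = 2.65
  s[V,V] = ((1.6)·(1.6) + (1.6)·(1.6) + (1.6)·(1.6) + (0.6)·(0.6) + (-5.4)·(-5.4)) / 4 = 37.2/4 = 9.3
  s[V,W] = ((1.6)·(-1.4) + (1.6)·(0.6) + (1.6)·(-2.4) + (0.6)·(3.6) + (-5.4)·(-0.4)) / 4 = -0.8/4 = -0.2
  s[W,W] = ((-1.4)·(-1.4) + (0.6)·(0.6) + (-2.4)·(-2.4) + (3.6)·(3.6) + (-0.4)·(-0.4)) / 4 = 21.2/4 = 5.3
  Sample standard deviations s_i = √(s[i,i]):
  s(U) = √(4.7) = 2.1679
  s(V) = √(9.3) = 3.0496
  s(W) = √(5.3) = 2.3022

Step 3 — r_{ij} = s_{ij} / (s_i · s_j):
  r[U,U] = 1 (diagonal).
  r[U,V] = 1.65 / (2.1679 · 3.0496) = 1.65 / 6.6114 = 0.2496
  r[U,W] = 2.65 / (2.1679 · 2.3022) = 2.65 / 4.991 = 0.531
  r[V,V] = 1 (diagonal).
  r[V,W] = -0.2 / (3.0496 · 2.3022) = -0.2 / 7.0207 = -0.0285
  r[W,W] = 1 (diagonal).

R is symmetric with unit diagonal. Assembling:

R = [[1, 0.2496, 0.531],
 [0.2496, 1, -0.0285],
 [0.531, -0.0285, 1]]


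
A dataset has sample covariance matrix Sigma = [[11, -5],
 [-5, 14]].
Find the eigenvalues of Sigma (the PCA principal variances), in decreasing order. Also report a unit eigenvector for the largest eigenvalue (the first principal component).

Step 1 — characteristic polynomial of 2×2 Sigma:
  det(Sigma - λI) = λ² - trace · λ + det = 0.
  trace = 11 + 14 = 25, det = 11·14 - (-5)² = 129.
Step 2 — discriminant:
  Δ = trace² - 4·det = 625 - 516 = 109.
Step 3 — eigenvalues:
  λ = (trace ± √Δ)/2 = (25 ± 10.4403)/2,
  λ_1 = 17.7202,  λ_2 = 7.2798.

Step 4 — unit eigenvector for λ_1: solve (Sigma - λ_1 I)v = 0. First row:
  (11 - 17.7202)·v_x + (-5)·v_y = 0, i.e. (-6.7202)·v_x + (-5)·v_y = 0,
  so v ∝ (b, λ_1 - a) = (-5, 6.7202); multiply by -1 so the first entry is positive: u = (5, -6.7202).
  ||u|| = √((5)² + (-6.7202)²) = √(70.1605) ≈ 8.3762,
  v_1 = u/||u|| ≈ (0.5969, -0.8023) (||v_1|| = 1).

λ_1 = 17.7202,  λ_2 = 7.2798;  v_1 ≈ (0.5969, -0.8023)


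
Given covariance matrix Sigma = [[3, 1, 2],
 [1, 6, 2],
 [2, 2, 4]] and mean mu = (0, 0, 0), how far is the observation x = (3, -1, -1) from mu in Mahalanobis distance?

Step 1 — centre the observation: (x - mu) = (3, -1, -1).

Step 2 — invert Sigma (cofactor / det for 3×3, or solve directly):
  Sigma^{-1} = [[0.5, 0, -0.25],
 [0, 0.2, -0.1],
 [-0.25, -0.1, 0.425]].

Step 3 — form the quadratic (x - mu)^T · Sigma^{-1} · (x - mu):
  Sigma^{-1} · (x - mu) = (1.75, -0.1, -1.075).
  (x - mu)^T · [Sigma^{-1} · (x - mu)] = (3)·(1.75) + (-1)·(-0.1) + (-1)·(-1.075) = 6.425.

Step 4 — take square root: d = √(6.425) ≈ 2.5348.

d(x, mu) = √(6.425) ≈ 2.5348


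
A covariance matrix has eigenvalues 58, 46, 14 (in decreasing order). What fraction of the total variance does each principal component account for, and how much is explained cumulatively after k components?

Step 1 — total variance = trace(Sigma) = Σ λ_i = 58 + 46 + 14 = 118.

Step 2 — fraction explained by component i = λ_i / Σ λ:
  PC1: 58/118 = 0.4915
  PC2: 46/118 = 0.3898
  PC3: 14/118 = 0.1186

Step 3 — cumulative fraction after k components = (λ_1 + ... + λ_k) / Σ λ:
  k = 1: 58/118 = 0.4915
  k = 2: (58 + 46)/118 = 104/118 = 0.8814
  k = 3: (58 + 46 + 14)/118 = 118/118 = 1

Summary (fraction, with percent):

explained: PC1 0.4915 (49.15%), PC2 0.3898 (38.98%), PC3 0.1186 (11.86%);  cumulative: 0.4915, 0.8814, 1


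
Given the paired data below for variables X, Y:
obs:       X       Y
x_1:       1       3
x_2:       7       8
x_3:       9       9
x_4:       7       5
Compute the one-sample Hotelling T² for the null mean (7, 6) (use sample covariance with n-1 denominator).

Step 1 — sample mean vector:
  mean(X) = (1 + 7 + 9 + 7) / 4 = 24/4 = 6
  mean(Y) = (3 + 8 + 9 + 5) / 4 = 25/4 = 6.25
  x̄ = (6, 6.25),  deviation x̄ - mu_0 = (6, 6.25) - (7, 6) = (-1, 0.25).

Step 2 — sample covariance matrix, S[i,j] = (1/(n-1)) · Σ_k (x_{k,i} - mean_i) · (x_{k,j} - mean_j), divisor n-1 = 3:
  S[X,X] = ((-5)·(-5) + (1)·(1) + (3)·(3) + (1)·(1)) / 3 = 36/3 = 12
  S[X,Y] = ((-5)·(-3.25) + (1)·(1.75) + (3)·(2.75) + (1)·(-1.25)) / 3 = 25/3 = 8.3333
  S[Y,Y] = ((-3.25)·(-3.25) + (1.75)·(1.75) + (2.75)·(2.75) + (-1.25)·(-1.25)) / 3 = 22.75/3 = 7.5833
  S = [[12, 8.3333],
 [8.3333, 7.5833]].

Step 3 — invert S. det(S) = 12·7.5833 - (8.3333)² = 21.5556.
  S^{-1} = (1/det) · [[d, -b], [-b, a]] = [[0.3518, -0.3866],
 [-0.3866, 0.5567]].

Step 4 — quadratic form (x̄ - mu_0)^T · S^{-1} · (x̄ - mu_0):
  S^{-1} · (x̄ - mu_0) = (-0.4485, 0.5258),
  (x̄ - mu_0)^T · [...] = (-1)·(-0.4485) + (0.25)·(0.5258) = 0.5799.

Step 5 — scale by n: T² = 4 · 0.5799 = 2.3196.

T² ≈ 2.3196


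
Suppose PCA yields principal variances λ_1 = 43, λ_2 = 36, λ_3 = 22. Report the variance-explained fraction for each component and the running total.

Step 1 — total variance = trace(Sigma) = Σ λ_i = 43 + 36 + 22 = 101.

Step 2 — fraction explained by component i = λ_i / Σ λ:
  PC1: 43/101 = 0.4257
  PC2: 36/101 = 0.3564
  PC3: 22/101 = 0.2178

Step 3 — cumulative fraction after k components = (λ_1 + ... + λ_k) / Σ λ:
  k = 1: 43/101 = 0.4257
  k = 2: (43 + 36)/101 = 79/101 = 0.7822
  k = 3: (43 + 36 + 22)/101 = 101/101 = 1

Summary (fraction, with percent):

explained: PC1 0.4257 (42.57%), PC2 0.3564 (35.64%), PC3 0.2178 (21.78%);  cumulative: 0.4257, 0.7822, 1


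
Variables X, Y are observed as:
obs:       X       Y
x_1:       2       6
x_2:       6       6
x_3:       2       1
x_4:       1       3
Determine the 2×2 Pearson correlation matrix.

Step 1 — column means:
  mean(X) = (2 + 6 + 2 + 1) / 4 = 11/4 = 2.75
  mean(Y) = (6 + 6 + 1 + 3) / 4 = 16/4 = 4

Step 2 — sample variances and covariances s[i,j] = (1/(n-1)) · Σ_k (x_{k,i} - mean_i) · (x_{k,j} - mean_j), with n-1 = 3:
  s[X,X] = ((-0.75)·(-0.75) + (3.25)·(3.25) + (-0.75)·(-0.75) + (-1.75)·(-1.75)) / 3 = 14.75/3 = 4.9167
  s[X,Y] = ((-0.75)·(2) + (3.25)·(2) + (-0.75)·(-3) + (-1.75)·(-1)) / 3 = 9/3 = 3
  s[Y,Y] = ((2)·(2) + (2)·(2) + (-3)·(-3) + (-1)·(-1)) / 3 = 18/3 = 6
  Sample standard deviations s_i = √(s[i,i]):
  s(X) = √(4.9167) = 2.2174
  s(Y) = √(6) = 2.4495

Step 3 — r_{ij} = s_{ij} / (s_i · s_j):
  r[X,X] = 1 (diagonal).
  r[X,Y] = 3 / (2.2174 · 2.4495) = 3 / 5.4314 = 0.5523
  r[Y,Y] = 1 (diagonal).

R is symmetric with unit diagonal. Assembling:

R = [[1, 0.5523],
 [0.5523, 1]]


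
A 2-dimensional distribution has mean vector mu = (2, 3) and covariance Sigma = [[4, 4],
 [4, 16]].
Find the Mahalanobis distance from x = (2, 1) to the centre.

Step 1 — centre the observation: (x - mu) = (0, -2).

Step 2 — invert Sigma. det(Sigma) = 4·16 - (4)² = 48.
  Sigma^{-1} = (1/det) · [[d, -b], [-b, a]] = [[0.3333, -0.0833],
 [-0.0833, 0.0833]].

Step 3 — form the quadratic (x - mu)^T · Sigma^{-1} · (x - mu):
  Sigma^{-1} · (x - mu) = (0.1667, -0.1667).
  (x - mu)^T · [Sigma^{-1} · (x - mu)] = (0)·(0.1667) + (-2)·(-0.1667) = 0.3333.

Step 4 — take square root: d = √(0.3333) ≈ 0.5774.

d(x, mu) = √(0.3333) ≈ 0.5774


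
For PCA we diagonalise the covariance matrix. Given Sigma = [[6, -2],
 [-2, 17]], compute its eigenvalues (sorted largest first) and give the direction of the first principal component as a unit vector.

Step 1 — characteristic polynomial of 2×2 Sigma:
  det(Sigma - λI) = λ² - trace · λ + det = 0.
  trace = 6 + 17 = 23, det = 6·17 - (-2)² = 98.
Step 2 — discriminant:
  Δ = trace² - 4·det = 529 - 392 = 137.
Step 3 — eigenvalues:
  λ = (trace ± √Δ)/2 = (23 ± 11.7047)/2,
  λ_1 = 17.3523,  λ_2 = 5.6477.

Step 4 — unit eigenvector for λ_1: solve (Sigma - λ_1 I)v = 0. First row:
  (6 - 17.3523)·v_x + (-2)·v_y = 0, i.e. (-11.3523)·v_x + (-2)·v_y = 0,
  so v ∝ (b, λ_1 - a) = (-2, 11.3523); multiply by -1 so the first entry is positive: u = (2, -11.3523).
  ||u|| = √((2)² + (-11.3523)²) = √(132.8758) ≈ 11.5272,
  v_1 = u/||u|| ≈ (0.1735, -0.9848) (||v_1|| = 1).

λ_1 = 17.3523,  λ_2 = 5.6477;  v_1 ≈ (0.1735, -0.9848)


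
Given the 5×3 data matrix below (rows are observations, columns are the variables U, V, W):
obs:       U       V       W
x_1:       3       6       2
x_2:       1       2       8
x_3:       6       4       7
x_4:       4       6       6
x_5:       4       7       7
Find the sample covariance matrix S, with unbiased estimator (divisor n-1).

Step 1 — column means:
  mean(U) = (3 + 1 + 6 + 4 + 4) / 5 = 18/5 = 3.6
  mean(V) = (6 + 2 + 4 + 6 + 7) / 5 = 25/5 = 5
  mean(W) = (2 + 8 + 7 + 6 + 7) / 5 = 30/5 = 6

Step 2 — sample covariance S[i,j] = (1/(n-1)) · Σ_k (x_{k,i} - mean_i) · (x_{k,j} - mean_j), with n-1 = 4.
  S[U,U] = ((-0.6)·(-0.6) + (-2.6)·(-2.6) + (2.4)·(2.4) + (0.4)·(0.4) + (0.4)·(0.4)) / 4 = 13.2/4 = 3.3
  S[U,V] = ((-0.6)·(1) + (-2.6)·(-3) + (2.4)·(-1) + (0.4)·(1) + (0.4)·(2)) / 4 = 6/4 = 1.5
  S[U,W] = ((-0.6)·(-4) + (-2.6)·(2) + (2.4)·(1) + (0.4)·(0) + (0.4)·(1)) / 4 = 0/4 = 0
  S[V,V] = ((1)·(1) + (-3)·(-3) + (-1)·(-1) + (1)·(1) + (2)·(2)) / 4 = 16/4 = 4
  S[V,W] = ((1)·(-4) + (-3)·(2) + (-1)·(1) + (1)·(0) + (2)·(1)) / 4 = -9/4 = -2.25
  S[W,W] = ((-4)·(-4) + (2)·(2) + (1)·(1) + (0)·(0) + (1)·(1)) / 4 = 22/4 = 5.5

S is symmetric (S[j,i] = S[i,j]). Assembling:

S = [[3.3, 1.5, 0],
 [1.5, 4, -2.25],
 [0, -2.25, 5.5]]


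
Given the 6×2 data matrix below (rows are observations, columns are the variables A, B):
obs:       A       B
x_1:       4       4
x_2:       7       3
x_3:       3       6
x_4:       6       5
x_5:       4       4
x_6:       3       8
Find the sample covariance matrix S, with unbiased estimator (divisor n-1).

Step 1 — column means:
  mean(A) = (4 + 7 + 3 + 6 + 4 + 3) / 6 = 27/6 = 4.5
  mean(B) = (4 + 3 + 6 + 5 + 4 + 8) / 6 = 30/6 = 5

Step 2 — sample covariance S[i,j] = (1/(n-1)) · Σ_k (x_{k,i} - mean_i) · (x_{k,j} - mean_j), with n-1 = 5.
  S[A,A] = ((-0.5)·(-0.5) + (2.5)·(2.5) + (-1.5)·(-1.5) + (1.5)·(1.5) + (-0.5)·(-0.5) + (-1.5)·(-1.5)) / 5 = 13.5/5 = 2.7
  S[A,B] = ((-0.5)·(-1) + (2.5)·(-2) + (-1.5)·(1) + (1.5)·(0) + (-0.5)·(-1) + (-1.5)·(3)) / 5 = -10/5 = -2
  S[B,B] = ((-1)·(-1) + (-2)·(-2) + (1)·(1) + (0)·(0) + (-1)·(-1) + (3)·(3)) / 5 = 16/5 = 3.2

S is symmetric (S[j,i] = S[i,j]). Assembling:

S = [[2.7, -2],
 [-2, 3.2]]


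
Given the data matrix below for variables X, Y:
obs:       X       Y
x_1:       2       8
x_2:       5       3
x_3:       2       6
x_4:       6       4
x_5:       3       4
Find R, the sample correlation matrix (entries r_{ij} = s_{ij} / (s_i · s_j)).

Step 1 — column means:
  mean(X) = (2 + 5 + 2 + 6 + 3) / 5 = 18/5 = 3.6
  mean(Y) = (8 + 3 + 6 + 4 + 4) / 5 = 25/5 = 5

Step 2 — sample variances and covariances s[i,j] = (1/(n-1)) · Σ_k (x_{k,i} - mean_i) · (x_{k,j} - mean_j), with n-1 = 4:
  s[X,X] = ((-1.6)·(-1.6) + (1.4)·(1.4) + (-1.6)·(-1.6) + (2.4)·(2.4) + (-0.6)·(-0.6)) / 4 = 13.2/4 = 3.3
  s[X,Y] = ((-1.6)·(3) + (1.4)·(-2) + (-1.6)·(1) + (2.4)·(-1) + (-0.6)·(-1)) / 4 = -11/4 = -2.75
  s[Y,Y] = ((3)·(3) + (-2)·(-2) + (1)·(1) + (-1)·(-1) + (-1)·(-1)) / 4 = 16/4 = 4
  Sample standard deviations s_i = √(s[i,i]):
  s(X) = √(3.3) = 1.8166
  s(Y) = √(4) = 2

Step 3 — r_{ij} = s_{ij} / (s_i · s_j):
  r[X,X] = 1 (diagonal).
  r[X,Y] = -2.75 / (1.8166 · 2) = -2.75 / 3.6332 = -0.7569
  r[Y,Y] = 1 (diagonal).

R is symmetric with unit diagonal. Assembling:

R = [[1, -0.7569],
 [-0.7569, 1]]


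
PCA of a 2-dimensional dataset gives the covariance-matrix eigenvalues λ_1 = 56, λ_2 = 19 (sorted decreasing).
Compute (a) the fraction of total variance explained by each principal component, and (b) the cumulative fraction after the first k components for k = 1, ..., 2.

Step 1 — total variance = trace(Sigma) = Σ λ_i = 56 + 19 = 75.

Step 2 — fraction explained by component i = λ_i / Σ λ:
  PC1: 56/75 = 0.7467
  PC2: 19/75 = 0.2533

Step 3 — cumulative fraction after k components = (λ_1 + ... + λ_k) / Σ λ:
  k = 1: 56/75 = 0.7467
  k = 2: (56 + 19)/75 = 75/75 = 1

Summary (fraction, with percent):

explained: PC1 0.7467 (74.67%), PC2 0.2533 (25.33%);  cumulative: 0.7467, 1


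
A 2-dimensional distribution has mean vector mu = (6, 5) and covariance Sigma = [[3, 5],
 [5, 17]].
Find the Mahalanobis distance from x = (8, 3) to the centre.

Step 1 — centre the observation: (x - mu) = (2, -2).

Step 2 — invert Sigma. det(Sigma) = 3·17 - (5)² = 26.
  Sigma^{-1} = (1/det) · [[d, -b], [-b, a]] = [[0.6538, -0.1923],
 [-0.1923, 0.1154]].

Step 3 — form the quadratic (x - mu)^T · Sigma^{-1} · (x - mu):
  Sigma^{-1} · (x - mu) = (1.6923, -0.6154).
  (x - mu)^T · [Sigma^{-1} · (x - mu)] = (2)·(1.6923) + (-2)·(-0.6154) = 4.6154.

Step 4 — take square root: d = √(4.6154) ≈ 2.1483.

d(x, mu) = √(4.6154) ≈ 2.1483


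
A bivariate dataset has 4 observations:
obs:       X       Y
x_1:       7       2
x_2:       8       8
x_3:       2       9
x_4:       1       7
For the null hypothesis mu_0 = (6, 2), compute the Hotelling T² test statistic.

Step 1 — sample mean vector:
  mean(X) = (7 + 8 + 2 + 1) / 4 = 18/4 = 4.5
  mean(Y) = (2 + 8 + 9 + 7) / 4 = 26/4 = 6.5
  x̄ = (4.5, 6.5),  deviation x̄ - mu_0 = (4.5, 6.5) - (6, 2) = (-1.5, 4.5).

Step 2 — sample covariance matrix, S[i,j] = (1/(n-1)) · Σ_k (x_{k,i} - mean_i) · (x_{k,j} - mean_j), divisor n-1 = 3:
  S[X,X] = ((2.5)·(2.5) + (3.5)·(3.5) + (-2.5)·(-2.5) + (-3.5)·(-3.5)) / 3 = 37/3 = 12.3333
  S[X,Y] = ((2.5)·(-4.5) + (3.5)·(1.5) + (-2.5)·(2.5) + (-3.5)·(0.5)) / 3 = -14/3 = -4.6667
  S[Y,Y] = ((-4.5)·(-4.5) + (1.5)·(1.5) + (2.5)·(2.5) + (0.5)·(0.5)) / 3 = 29/3 = 9.6667
  S = [[12.3333, -4.6667],
 [-4.6667, 9.6667]].

Step 3 — invert S. det(S) = 12.3333·9.6667 - (-4.6667)² = 97.4444.
  S^{-1} = (1/det) · [[d, -b], [-b, a]] = [[0.0992, 0.0479],
 [0.0479, 0.1266]].

Step 4 — quadratic form (x̄ - mu_0)^T · S^{-1} · (x̄ - mu_0):
  S^{-1} · (x̄ - mu_0) = (0.0667, 0.4977),
  (x̄ - mu_0)^T · [...] = (-1.5)·(0.0667) + (4.5)·(0.4977) = 2.1397.

Step 5 — scale by n: T² = 4 · 2.1397 = 8.5587.

T² ≈ 8.5587


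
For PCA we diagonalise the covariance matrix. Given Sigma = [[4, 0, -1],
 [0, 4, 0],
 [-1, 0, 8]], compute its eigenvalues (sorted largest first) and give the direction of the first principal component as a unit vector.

Step 1 — characteristic polynomial p(λ) = det(λI - Sigma) = λ³ - tr·λ² + c_1·λ - det, where tr = trace, c_1 = sum of the principal 2×2 minors, det = det(Sigma):
  tr = 4 + 4 + 8 = 16,
  c_1 = (4·4 - (0)²) + (4·8 - (-1)²) + (4·8 - (0)²) = 16 + 31 + 32 = 79,
  det = 4·(4·8 - (0)²) - (0)·((0)·8 - (0)·(-1)) + (-1)·((0)·(0) - 4·(-1)) = 4·(32) - (0)·(0) + (-1)·(4) = 124.
  So p(λ) = λ³ - 16λ² + 79λ - 124.
Step 2 — look for an integer root (rational root theorem: any rational root is an integer divisor of 124). Testing λ = 4:
  p(4) = 64 - 256 + 316 - 124 = 0  ✓
  Dividing out (λ - 4): p(λ) = (λ - 4)(λ² - 12λ + 31).
Step 3 — remaining eigenvalues from the quadratic λ² - 12λ + 31 = 0:
  Δ = 12² - 4·31 = 144 - 124 = 20,  λ = (12 ± √20)/2 = (12 ± 4.4721)/2 ≈ 8.2361 or 3.7639.
  Sorted: λ_1 = 8.2361,  λ_2 = 4,  λ_3 = 3.7639  (check: sum = 16 = tr ✓).

Step 4 — unit eigenvector for λ_1 ≈ 8.2361: v spans the null space of (Sigma - λ_1 I), whose rows are
  r_1 = (-4.2361, 0, -1),  r_2 = (0, -4.2361, 0),  r_3 = (-1, 0, -0.2361).
  v is orthogonal to every row, so take v ∝ r_1 × r_2 = ((0)·(0) - (-1)·(-4.2361), (-1)·(0) - (-4.2361)·(0), (-4.2361)·(-4.2361) - (0)·(0)) ≈ (-4.2361, 0, 17.9443).
  Rescale (multiply by -1 so the first nonzero entry is positive): u = (4.2361, 0, -17.9443).
  ||u|| = √((4.2361)² + (0)² + (-17.9443)²) = √(339.9412) ≈ 18.4375,  v_1 = u/||u|| ≈ (0.2298, 0, -0.9732) (||v_1|| = 1).

λ_1 = 8.2361,  λ_2 = 4,  λ_3 = 3.7639;  v_1 ≈ (0.2298, 0, -0.9732)
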